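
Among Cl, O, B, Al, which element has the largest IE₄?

B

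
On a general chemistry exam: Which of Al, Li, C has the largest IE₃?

Consider each +2 ion: Al²⁺ still has 1 valence electron; Li²⁺ is already 1 electron into the core; C²⁺ still has 2 valence electrons.
Breaking into a closed-shell core is much more expensive than removing a leftover valence electron — Li has the largest IE_3 here.
Valence configurations: Al²⁺ [Ne]3s¹, C²⁺ [He]2s².
Approximate IE_3 values (kJ/mol): Al 2745, Li 11815, C 4620.
Hence IE_3: Al < C < Li.

Li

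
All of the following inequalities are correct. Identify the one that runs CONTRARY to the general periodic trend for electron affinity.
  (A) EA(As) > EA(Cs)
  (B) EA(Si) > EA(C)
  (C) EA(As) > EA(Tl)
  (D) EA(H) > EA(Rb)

(B)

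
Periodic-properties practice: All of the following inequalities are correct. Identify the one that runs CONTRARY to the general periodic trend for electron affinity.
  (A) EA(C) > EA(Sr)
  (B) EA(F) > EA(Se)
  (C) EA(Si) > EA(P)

(C)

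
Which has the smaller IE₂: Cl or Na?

Cl

IE_2 is the cost of taking one more electron from the +1 cation: Cl⁺ still has 6 valence electrons; Na⁺ is the bare [Ne] core.
Pulling an electron out of a noble-gas core costs far more than removing a remaining valence electron, so Na sits at the high end of IE_2.
Tabulated IE_2 (kJ/mol): Cl 2298, Na 4562.
Overall IE_2 order: Cl < Na.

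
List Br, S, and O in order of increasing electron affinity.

O, S, Br

O is in period 2, group 16; S is in period 3, group 16; Br is in period 4, group 17.
Adding an electron releases more energy for atoms nearer the top right (short of the noble gases).
These span different periods and groups, so the two trends combine.
S > O: this pair runs against the simple trend — see the exception note.
Br > S: period and group pull opposite ways; the across-period shift dominates (325 vs 200 kJ/mol).
Note the exception: S has a higher electron affinity than O, contrary to the simple trend — the compact 2p subshell of O repels the added electron more than S's larger 3p does.
For reference (kJ/mol): O 141, S 200, Br 325.
So from lowest to highest: O < S < Br.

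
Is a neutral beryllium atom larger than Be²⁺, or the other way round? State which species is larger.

Be

Forming Be²⁺ removes 2 electrons from Be. Fewer electrons for the same nuclear charge means less shielding and a higher Z_eff on the remaining electrons, and for main-group metals the entire outer shell is lost.
A cation is smaller than its parent atom: Be²⁺ < Be.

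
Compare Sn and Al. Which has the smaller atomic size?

Al is in period 3, group 13; Sn is in period 5, group 14.
Atomic radius shrinks across a period as nuclear charge pulls the same shell inward, and grows down a group as new shells are added.
These span different periods and groups, so the two trends combine.
Sn > Al: the two effects oppose for this pair; the down-group effect wins (140 vs 126 pm).
For reference (pm): Al 126, Sn 140.
So Al has the smaller atomic size (Al < Sn).

Al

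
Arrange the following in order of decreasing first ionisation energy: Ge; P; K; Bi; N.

N > P > Ge > Bi > K

N is in period 2, group 15; P is in period 3, group 15; K is in period 4, group 1; Ge is in period 4, group 14; Bi is in period 6, group 15.
First ionization energy rises across a period (greater Z_eff holds electrons more tightly) and falls down a group (valence electrons are farther from the nucleus).
Here both period and group differ, so the two effects have to be weighed against each other.
Bi > K: the two effects oppose for this pair; the across-period effect wins (703 vs 419 kJ/mol).
Ge > Bi: period and group pull opposite ways; the down-group shift dominates (762 vs 703 kJ/mol).
P > Ge: both effects reinforce here, so P is clearly the higher of the two.
N > P: they share group 15; the group trend gives N the larger value.
For reference (kJ/mol): N 1402, P 1012, K 419, Ge 762, Bi 703.
So from highest to lowest: N > P > Ge > Bi > K.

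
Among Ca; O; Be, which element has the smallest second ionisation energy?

IE_2 is the cost of taking one more electron from the +1 cation: Ca⁺ still has 1 valence electron; O⁺ still has 5 valence electrons; Be⁺ still has 1 valence electron.
All are still removing valence electrons, so compare the +1 ions as you would atoms: IE_2 generally rises across a period (higher Z_eff) and falls down a group (larger shell), subject to the usual subshell exceptions.
Valence configurations: Ca⁺ [Ar]4s¹, O⁺ [He]2s²2p³, Be⁺ [He]2s¹.
The numbers (kJ/mol): Ca 1145, O 3388, Be 1757.
So the second ionization energies run Ca < Be < O.

Ca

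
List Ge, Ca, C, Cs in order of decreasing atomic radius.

Cs > Ca > Ge > C

Moving right in a period, electrons are added to the same shell under a stronger nuclear pull, so atoms get smaller; moving down, a new shell is opened and atoms get larger.
These span different periods and groups, so the two trends combine.
Ge > C: they share group 14; the group trend gives Ge the larger value.
Ca > Ge: both are in period 4; the period trend gives Ca the larger value.
Cs > Ca: both effects reinforce here, so Cs is clearly the larger of the two.
Approximate values (pm): C 75, Ca 171, Ge 121, Cs 232.
So from largest to smallest: Cs > Ca > Ge > C.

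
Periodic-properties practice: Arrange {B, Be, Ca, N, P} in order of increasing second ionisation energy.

Consider each +1 ion: B⁺ still has 2 valence electrons; Be⁺ still has 1 valence electron; Ca⁺ still has 1 valence electron; N⁺ still has 4 valence electrons; P⁺ still has 4 valence electrons.
All are still removing valence electrons, so compare the +1 ions as you would atoms: IE_2 generally rises across a period (higher Z_eff) and falls down a group (larger shell), subject to the usual subshell exceptions.
Valence configurations: B⁺ [He]2s², Be⁺ [He]2s¹, Ca⁺ [Ar]4s¹, N⁺ [He]2s²2p², P⁺ [Ne]3s²3p².
Tabulated IE_2 (kJ/mol): B 2427, Be 1757, Ca 1145, N 2856, P 1907.
So the second ionization energies run Ca < Be < P < B < N.

Ca < Be < P < B < N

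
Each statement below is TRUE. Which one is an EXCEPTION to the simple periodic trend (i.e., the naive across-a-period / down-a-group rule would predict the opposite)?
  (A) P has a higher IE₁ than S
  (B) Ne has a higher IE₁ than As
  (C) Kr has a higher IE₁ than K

The general trend: IE₁ increases across a period and decreases down a group.
(A) P (period 3, group 15) vs S (period 3, group 16): the stated order contradicts the simple trend.
(B) Ne (period 2, group 18) vs As (period 4, group 15): the stated order agrees with the simple trend.
(C) Kr (period 4, group 18) vs K (period 4, group 1): the stated order agrees with the simple trend.
The exception is (A): S (3p⁴) ionizes more easily than half-filled P (3p³) because the paired 3p electron in S is pushed out by e⁻–e⁻ repulsion.

(A)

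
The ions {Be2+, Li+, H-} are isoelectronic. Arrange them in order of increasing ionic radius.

All of these have 2 electrons, so size is governed by nuclear charge alone: the more protons, the stronger the pull on the same electron cloud, and the smaller the ion.
Nuclear charges: Be2+ (Z=4), Li+ (Z=3), H- (Z=1).
Smallest to largest: Be2+ < Li+ < H-.

Be2+ < Li+ < H-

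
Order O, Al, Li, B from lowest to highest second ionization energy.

Al < B < O < Li

Consider each +1 ion: O⁺ still has 5 valence electrons; Al⁺ still has 2 valence electrons; Li⁺ is the bare [He] core; B⁺ still has 2 valence electrons.
Core electrons are held far more tightly than valence electrons, so Li tops the IE_2 order.
Valence configurations: O⁺ [He]2s²2p³, Al⁺ [Ne]3s², B⁺ [He]2s².
Tabulated IE_2 (kJ/mol): O 3388, Al 1817, Li 7298, B 2427.
Overall IE_2 order: Al < B < O < Li.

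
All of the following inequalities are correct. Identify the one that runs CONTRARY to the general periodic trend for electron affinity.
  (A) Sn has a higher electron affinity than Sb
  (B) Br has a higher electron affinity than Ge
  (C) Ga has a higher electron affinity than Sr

(A)

The general trend: electron affinity increases across a period and decreases down a group.
(A) Sn (period 5, group 14) vs Sb (period 5, group 15): the stated order contradicts the simple trend.
(B) Br (period 4, group 17) vs Ge (period 4, group 14): the stated order agrees with the simple trend.
(C) Ga (period 4, group 13) vs Sr (period 5, group 2): the stated order agrees with the simple trend.
The exception is (A): adding an electron to Sb's half-filled 5p³ is unfavourable, so Sn has the more exothermic EA.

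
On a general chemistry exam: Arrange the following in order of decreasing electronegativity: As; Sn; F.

F is in period 2, group 17; As is in period 4, group 15; Sn is in period 5, group 14.
Electronegativity increases across a period and decreases down a group, tracking effective nuclear charge and atomic size.
These span different periods and groups, so the two trends combine.
As > Sn: both effects reinforce here, so As is clearly the higher of the two.
F > As: relative to As, both the across-period and down-group shifts push F's electronegativity up.
Approximate values (Pauling): F 3.98, As 2.18, Sn 1.96.
So from highest to lowest: F > As > Sn.

F > As > Sn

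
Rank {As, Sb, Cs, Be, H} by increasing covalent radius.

H is in period 1, group 1; Be is in period 2, group 2; As is in period 4, group 15; Sb is in period 5, group 15; Cs is in period 6, group 1.
Atomic radius shrinks across a period as nuclear charge pulls the same shell inward, and grows down a group as new shells are added.
Neither a single period nor a single group — weigh both effects.
Be > H: the two effects oppose for this pair; the down-group effect wins (102 vs 32 pm).
As > Be: period and group pull opposite ways; the down-group shift dominates (121 vs 102 pm).
Sb > As: they share group 15; the group trend gives Sb the larger value.
Cs > Sb: both effects reinforce here, so Cs is clearly the larger of the two.
For reference (pm): H 32, Be 102, As 121, Sb 140, Cs 232.
So from smallest to largest: H < Be < As < Sb < Cs.

H < Be < As < Sb < Cs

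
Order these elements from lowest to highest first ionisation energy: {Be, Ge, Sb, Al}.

Al < Ge < Sb < Be

IE₁ increases left→right with effective nuclear charge and decreases top→bottom as the valence shell moves farther out.
These sit on a diagonal, where the across-period and down-group effects partly cancel.
Ge > Al: the two effects oppose for this pair; the across-period effect wins (762 vs 578 kJ/mol).
Sb > Ge: period and group pull opposite ways; the across-period shift dominates (831 vs 762 kJ/mol).
Be > Sb: period and group pull opposite ways; the down-group shift dominates (900 vs 831 kJ/mol).
Tabulated first ionization energy (kJ/mol): Be 900, Al 578, Ge 762, Sb 831.
So from lowest to highest: Al < Ge < Sb < Be.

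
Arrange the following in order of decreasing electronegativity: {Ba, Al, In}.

In > Al > Ba

EN rises left→right (higher Z_eff, smaller atoms) and falls top→bottom (larger, more shielded atoms).
These span different periods and groups, so the two trends combine.
Al > Ba: relative to Ba, both the across-period and down-group shifts push Al's electronegativity up.
In > Al: this pair runs against the simple trend — see the exception note.
Note the exception: In has a higher electronegativity than Al, contrary to the simple trend — poor shielding by filled d (and f) subshells raises the heavier element's effective nuclear charge more than the simple down-group trend predicts.
For reference (Pauling): Al 1.61, In 1.78, Ba 0.89.
So from highest to lowest: In > Al > Ba.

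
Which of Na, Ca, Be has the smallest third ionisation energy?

Ca

Consider each +2 ion: Na²⁺ is already 1 electron into the core; Ca²⁺ is the bare [Ar] core; Be²⁺ is the bare [He] core.
All of these are removing an electron from a noble-gas core or deeper; the smaller core (lower principal quantum number) is held far more tightly, and within a period the higher nuclear charge binds the same core more tightly.
Tabulated IE_3 (kJ/mol): Na 6910, Ca 4912, Be 14849.
Overall IE_3 order: Ca < Na < Be.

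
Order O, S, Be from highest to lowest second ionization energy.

O > S > Be

After 1 electron has been removed, what remains? O⁺ still has 5 valence electrons; S⁺ still has 5 valence electrons; Be⁺ still has 1 valence electron.
All are still removing valence electrons, so compare the +1 ions as you would atoms: IE_2 generally rises across a period (higher Z_eff) and falls down a group (larger shell), subject to the usual subshell exceptions.
Valence configurations: O⁺ [He]2s²2p³, S⁺ [Ne]3s²3p³, Be⁺ [He]2s¹.
Tabulated IE_2 (kJ/mol): O 3388, S 2252, Be 1757.
Overall IE_2 order: Be < S < O.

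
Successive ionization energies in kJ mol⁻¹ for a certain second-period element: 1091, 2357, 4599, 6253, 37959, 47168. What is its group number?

Group 14

Look for the largest jump between consecutive ionization energies: IE5/IE4 ≈ 6.1, far larger than any earlier ratio.
That jump marks the point where a core electron is being removed. So the atom has 4 valence electrons.
A main-group element with 4 valence electrons is in group 14.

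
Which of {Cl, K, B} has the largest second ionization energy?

K

After 1 electron has been removed, what remains? Cl⁺ still has 6 valence electrons; K⁺ is the bare [Ar] core; B⁺ still has 2 valence electrons.
Pulling an electron out of a noble-gas core costs far more than removing a remaining valence electron, so K sits at the high end of IE_2.
Valence configurations: Cl⁺ [Ne]3s²3p⁴, B⁺ [He]2s².
The numbers (kJ/mol): Cl 2298, K 3052, B 2427.
Putting it together, IE_2: Cl < B < K.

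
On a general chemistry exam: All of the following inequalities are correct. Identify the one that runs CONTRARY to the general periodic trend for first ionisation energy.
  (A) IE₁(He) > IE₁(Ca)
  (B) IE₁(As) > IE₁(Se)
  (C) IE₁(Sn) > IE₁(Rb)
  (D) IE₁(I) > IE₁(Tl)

(B)

The general trend: first ionisation energy increases across a period and decreases down a group.
(A) He (period 1, group 18) vs Ca (period 4, group 2): the stated order agrees with the simple trend.
(B) As (period 4, group 15) vs Se (period 4, group 16): the stated order contradicts the simple trend.
(C) Sn (period 5, group 14) vs Rb (period 5, group 1): the stated order agrees with the simple trend.
(D) I (period 5, group 17) vs Tl (period 6, group 13): the stated order agrees with the simple trend.
The exception is (B): Se (4p⁴) ionizes more easily than half-filled As (4p³).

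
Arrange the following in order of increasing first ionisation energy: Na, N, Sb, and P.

N is in period 2, group 15; Na is in period 3, group 1; P is in period 3, group 15; Sb is in period 5, group 15.
Removing the outermost electron gets harder across a period and easier down a group.
These span different periods and groups, so the two trends combine.
Sb > Na: period and group pull opposite ways; the across-period shift dominates (831 vs 496 kJ/mol).
P > Sb: they share group 15; the group trend gives P the larger value.
N > P: they share group 15; the group trend gives N the larger value.
Approximate values (kJ/mol): N 1402, Na 496, P 1012, Sb 831.
So from lowest to highest: Na < Sb < P < N.

Na < Sb < P < N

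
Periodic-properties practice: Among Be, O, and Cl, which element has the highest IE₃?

IE_3 is the cost of taking one more electron from the +2 cation: Be²⁺ is the bare [He] core; O²⁺ still has 4 valence electrons; Cl²⁺ still has 5 valence electrons.
Pulling an electron out of a noble-gas core costs far more than removing a remaining valence electron, so Be sits at the high end of IE_3.
Valence configurations: O²⁺ [He]2s²2p², Cl²⁺ [Ne]3s²3p³.
The numbers (kJ/mol): Be 14849, O 5300, Cl 3822.
Overall IE_3 order: Cl < O < Be.

Be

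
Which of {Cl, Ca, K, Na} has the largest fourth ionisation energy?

Na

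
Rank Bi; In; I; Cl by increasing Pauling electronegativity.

In < Bi < I < Cl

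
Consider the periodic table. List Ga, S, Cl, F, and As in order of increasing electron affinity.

F is in period 2, group 17; S is in period 3, group 16; Cl is in period 3, group 17; Ga is in period 4, group 13; As is in period 4, group 15.
EA tends to increase across a period and decrease down a group, though the pattern is less regular than for IE or radius.
These span different periods and groups, so the two trends combine.
As > Ga: As lies to the right of Ga in period 4, so the across-period effect alone puts As higher.
S > As: both effects reinforce here, so S is clearly the higher of the two.
F > S: both effects reinforce here, so F is clearly the higher of the two.
Cl > F: this pair runs against the simple trend — see the exception note.
Note the exception: Cl has a higher electron affinity than F, contrary to the simple trend — F's small 2p subshell makes the incoming electron feel strong e⁻–e⁻ repulsion, so Cl actually releases more energy on gaining an electron.
For reference (kJ/mol): F 328, S 200, Cl 349, Ga 29, As 78.
So from lowest to highest: Ga < As < S < F < Cl.

Ga < As < S < F < Cl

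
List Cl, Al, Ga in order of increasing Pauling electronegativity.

Al, Ga, Cl

Al is in period 3, group 13; Cl is in period 3, group 17; Ga is in period 4, group 13.
Smaller atoms with higher effective nuclear charge are more electronegative.
Neither a single period nor a single group — weigh both effects.
Ga > Al: this pair runs against the simple trend — see the exception note.
Cl > Ga: relative to Ga, both the across-period and down-group shifts push Cl's electronegativity up.
Note the exception: Ga has a higher electronegativity than Al, contrary to the simple trend — poor shielding by filled d (and f) subshells raises the heavier element's effective nuclear charge more than the simple down-group trend predicts.
Tabulated electronegativity (Pauling): Al 1.61, Cl 3.16, Ga 1.81.
So from lowest to highest: Al < Ga < Cl.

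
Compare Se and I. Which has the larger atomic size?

I

Across a period the added protons contract the valence shell; down a group each new principal shell makes the atom larger.
A diagonal step moves right (one effect) and down (the opposite effect) at once.
I > Se: period and group pull opposite ways; the down-group shift dominates (133 vs 116 pm).
Approximate values (pm): Se 116, I 133.
So I has the larger atomic size (I > Se).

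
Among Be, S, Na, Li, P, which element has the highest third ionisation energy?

Be

The third ionization energy removes an electron from the +2 ion. For each element: Be²⁺ is the bare [He] core; S²⁺ still has 4 valence electrons; Na²⁺ is already 1 electron into the core; Li²⁺ is already 1 electron into the core; P²⁺ still has 3 valence electrons.
Core electrons are held far more tightly than valence electrons, so Na, Li and Be top the IE_3 order.
Valence configurations: S²⁺ [Ne]3s²3p², P²⁺ [Ne]3s²3p¹.
Approximate IE_3 values (kJ/mol): Be 14849, S 3357, Na 6910, Li 11815, P 2914.
Overall IE_3 order: P < S < Na < Li < Be.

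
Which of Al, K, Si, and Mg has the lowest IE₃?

Al

The third ionization energy removes an electron from the +2 ion. For each element: Al²⁺ still has 1 valence electron; K²⁺ is already 1 electron into the core; Si²⁺ still has 2 valence electrons; Mg²⁺ is the bare [Ne] core.
Core electrons are held far more tightly than valence electrons, so K and Mg top the IE_3 order.
Valence configurations: Al²⁺ [Ne]3s¹, Si²⁺ [Ne]3s².
Approximate IE_3 values (kJ/mol): Al 2745, K 4420, Si 3232, Mg 7733.
So the third ionization energies run Al < Si < K < Mg.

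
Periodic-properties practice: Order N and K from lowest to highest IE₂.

The second ionization energy removes an electron from the +1 ion. For each element: N⁺ still has 4 valence electrons; K⁺ is the bare [Ar] core.
Core electrons are held far more tightly than valence electrons, so K tops the IE_2 order.
Tabulated IE_2 (kJ/mol): N 2856, K 3052.
So the second ionization energies run N < K.

N < K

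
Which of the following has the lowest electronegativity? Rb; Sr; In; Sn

Rb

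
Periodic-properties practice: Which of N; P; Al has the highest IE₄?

Al

The fourth ionization energy removes an electron from the +3 ion. For each element: N³⁺ still has 2 valence electrons; P³⁺ still has 2 valence electrons; Al³⁺ is the bare [Ne] core.
Core electrons are held far more tightly than valence electrons, so Al tops the IE_4 order.
Valence configurations: N³⁺ [He]2s², P³⁺ [Ne]3s².
The numbers (kJ/mol): N 7475, P 4964, Al 11577.
So the fourth ionization energies run P < N < Al.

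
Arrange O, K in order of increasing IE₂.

K < O

The second ionization energy removes an electron from the +1 ion. For each element: O⁺ still has 5 valence electrons; K⁺ is the bare [Ar] core.
Usually core removal costs more than valence removal, but here the competition is close: a tightly held n=2 valence electron can cost more to remove than an n=3 core electron, so the actual values have to decide it.
The numbers (kJ/mol): O 3388, K 3052.
So the second ionization energies run K < O.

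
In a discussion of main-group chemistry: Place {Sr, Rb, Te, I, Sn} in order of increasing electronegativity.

Rb < Sr < Sn < Te < I

Rb is in period 5, group 1; Sr is in period 5, group 2; Sn is in period 5, group 14; Te is in period 5, group 16; I is in period 5, group 17.
Smaller atoms with higher effective nuclear charge are more electronegative.
All lie in period 5, so electronegativity increases left to right.
So from lowest to highest: Rb < Sr < Sn < Te < I.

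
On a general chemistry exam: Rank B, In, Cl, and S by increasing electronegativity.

Electronegativity increases across a period and decreases down a group, tracking effective nuclear charge and atomic size.
These span different periods and groups, so the two trends combine.
B > In: they share group 13; the group trend gives B the larger value.
S > B: the two effects oppose for this pair; the across-period effect wins (2.58 vs 2.04).
Cl > S: both are in period 3; the period trend gives Cl the larger value.
Tabulated electronegativity (Pauling): B 2.04, S 2.58, Cl 3.16, In 1.78.
So from lowest to highest: In < B < S < Cl.

In < B < S < Cl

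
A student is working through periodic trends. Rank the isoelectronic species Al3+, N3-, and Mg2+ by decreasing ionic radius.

N3-, Mg2+, Al3+

All of these have 10 electrons, so size is governed by nuclear charge alone: the more protons, the stronger the pull on the same electron cloud, and the smaller the ion.
Nuclear charges: Al3+ (Z=13), Mg2+ (Z=12), N3- (Z=7).
Largest to smallest: N3- > Mg2+ > Al3+.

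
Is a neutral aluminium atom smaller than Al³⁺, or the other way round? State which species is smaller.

Forming Al³⁺ removes 3 electrons from Al. Fewer electrons for the same nuclear charge means less shielding and a higher Z_eff on the remaining electrons, and for main-group metals the entire outer shell is lost.
A cation is smaller than its parent atom: Al³⁺ < Al.

Al³⁺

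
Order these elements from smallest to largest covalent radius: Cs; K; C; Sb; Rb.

C < Sb < K < Rb < Cs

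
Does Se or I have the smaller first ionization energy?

Se is in period 4, group 16; I is in period 5, group 17.
First ionization energy rises across a period (greater Z_eff holds electrons more tightly) and falls down a group (valence electrons are farther from the nucleus).
A diagonal step moves right (one effect) and down (the opposite effect) at once.
I > Se: period and group pull opposite ways; the across-period shift dominates (1008 vs 941 kJ/mol).
Tabulated first ionization energy (kJ/mol): Se 941, I 1008.
So Se has the smaller first ionization energy (Se < I).

Se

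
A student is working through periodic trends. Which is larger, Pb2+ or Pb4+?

Both ions have Z = 82 protons, but Pb4+ has lost more electrons, so its remaining electrons feel a larger effective nuclear charge per electron and are pulled in more tightly.
Higher positive charge → smaller ion, so Pb2+ > Pb4+.

Pb2+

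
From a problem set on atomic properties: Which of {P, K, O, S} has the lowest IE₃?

The third ionization energy removes an electron from the +2 ion. For each element: P²⁺ still has 3 valence electrons; K²⁺ is already 1 electron into the core; O²⁺ still has 4 valence electrons; S²⁺ still has 4 valence electrons.
Usually core removal costs more than valence removal, but here the competition is close: a tightly held n=2 valence electron can cost more to remove than an n=3 core electron, so the actual values have to decide it.
Valence configurations: P²⁺ [Ne]3s²3p¹, O²⁺ [He]2s²2p², S²⁺ [Ne]3s²3p².
The numbers (kJ/mol): P 2914, K 4420, O 5300, S 3357.
Putting it together, IE_3: P < S < K < O.

P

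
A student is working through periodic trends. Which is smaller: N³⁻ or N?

N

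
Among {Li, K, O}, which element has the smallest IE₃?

Consider each +2 ion: Li²⁺ is already 1 electron into the core; K²⁺ is already 1 electron into the core; O²⁺ still has 4 valence electrons.
Usually core removal costs more than valence removal, but here the competition is close: a tightly held n=2 valence electron can cost more to remove than an n=3 core electron, so the actual values have to decide it.
Tabulated IE_3 (kJ/mol): Li 11815, K 4420, O 5300.
Putting it together, IE_3: K < O < Li.

K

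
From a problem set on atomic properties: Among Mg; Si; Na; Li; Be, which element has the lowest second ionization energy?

Mg

After 1 electron has been removed, what remains? Mg⁺ still has 1 valence electron; Si⁺ still has 3 valence electrons; Na⁺ is the bare [Ne] core; Li⁺ is the bare [He] core; Be⁺ still has 1 valence electron.
Breaking into a closed-shell core is much more expensive than removing a leftover valence electron — Na and Li have the largest IE_2 here.
Valence configurations: Mg⁺ [Ne]3s¹, Si⁺ [Ne]3s²3p¹, Be⁺ [He]2s¹.
Approximate IE_2 values (kJ/mol): Mg 1451, Si 1577, Na 4562, Li 7298, Be 1757.
Putting it together, IE_2: Mg < Si < Be < Na < Li.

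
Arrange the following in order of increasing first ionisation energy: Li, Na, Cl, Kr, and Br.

Removing the outermost electron gets harder across a period and easier down a group.
These span different periods and groups, so the two trends combine.
Li > Na: Li sits above Na in group 1, so the down-group effect alone puts Li higher.
Br > Li: period and group pull opposite ways; the across-period shift dominates (1140 vs 520 kJ/mol).
Cl > Br: Cl sits above Br in group 17, so the down-group effect alone puts Cl higher.
Kr > Cl: period and group pull opposite ways; the across-period shift dominates (1351 vs 1251 kJ/mol).
Approximate values (kJ/mol): Li 520, Na 496, Cl 1251, Br 1140, Kr 1351.
So from lowest to highest: Na < Li < Br < Cl < Kr.

Na < Li < Br < Cl < Kr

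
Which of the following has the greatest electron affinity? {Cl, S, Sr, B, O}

Atoms with high Z_eff and room in the valence shell (especially the halogens) have the most exothermic electron affinities.
Neither a single period nor a single group — weigh both effects.
B > Sr: both effects reinforce here, so B is clearly the higher of the two.
O > B: both are in period 2; the period trend gives O the larger value.
S > O: this pair runs against the simple trend — see the exception note.
Cl > S: both are in period 3; the period trend gives Cl the larger value.
Note the exception: S has a higher electron affinity than O, contrary to the simple trend — the compact 2p subshell of O repels the added electron more than S's larger 3p does.
For reference (kJ/mol): B 27, O 141, S 200, Cl 349, Sr 5.
The greatest electron affinity among these belongs to Cl.

Cl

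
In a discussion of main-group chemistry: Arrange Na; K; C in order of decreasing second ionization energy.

Consider each +1 ion: Na⁺ is the bare [Ne] core; K⁺ is the bare [Ar] core; C⁺ still has 3 valence electrons.
Breaking into a closed-shell core is much more expensive than removing a leftover valence electron — K and Na have the largest IE_2 here.
Approximate IE_2 values (kJ/mol): Na 4562, K 3052, C 2353.
Overall IE_2 order: C < K < Na.

Na, K, C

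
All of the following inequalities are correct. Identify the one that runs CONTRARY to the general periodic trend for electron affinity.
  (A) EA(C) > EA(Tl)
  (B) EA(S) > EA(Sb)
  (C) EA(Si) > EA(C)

(C)

The general trend: electron affinity increases across a period and decreases down a group.
(A) C (period 2, group 14) vs Tl (period 6, group 13): the stated order agrees with the simple trend.
(B) S (period 3, group 16) vs Sb (period 5, group 15): the stated order agrees with the simple trend.
(C) Si (period 3, group 14) vs C (period 2, group 14): the stated order contradicts the simple trend.
The exception is (C): Si's larger, more diffuse 3p orbitals accept an added electron slightly more readily than C's compact 2p.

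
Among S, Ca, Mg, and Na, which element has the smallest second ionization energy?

Ca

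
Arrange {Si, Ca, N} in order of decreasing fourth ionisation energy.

N > Ca > Si

Consider each +3 ion: Si³⁺ still has 1 valence electron; Ca³⁺ is already 1 electron into the core; N³⁺ still has 2 valence electrons.
Usually core removal costs more than valence removal, but here the competition is close: a tightly held n=2 valence electron can cost more to remove than an n=3 core electron, so the actual values have to decide it.
Valence configurations: Si³⁺ [Ne]3s¹, N³⁺ [He]2s².
The numbers (kJ/mol): Si 4356, Ca 6491, N 7475.
Putting it together, IE_4: Si < Ca < N.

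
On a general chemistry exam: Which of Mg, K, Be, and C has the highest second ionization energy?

Consider each +1 ion: Mg⁺ still has 1 valence electron; K⁺ is the bare [Ar] core; Be⁺ still has 1 valence electron; C⁺ still has 3 valence electrons.
Breaking into a closed-shell core is much more expensive than removing a leftover valence electron — K has the largest IE_2 here.
Valence configurations: Mg⁺ [Ne]3s¹, Be⁺ [He]2s¹, C⁺ [He]2s²2p¹.
Approximate IE_2 values (kJ/mol): Mg 1451, K 3052, Be 1757, C 2353.
Overall IE_2 order: Mg < Be < C < K.

K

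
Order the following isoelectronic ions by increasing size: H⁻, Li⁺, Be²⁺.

All of these have 2 electrons, so size is governed by nuclear charge alone: the more protons, the stronger the pull on the same electron cloud, and the smaller the ion.
Nuclear charges: Be²⁺ (Z=4), Li⁺ (Z=3), H⁻ (Z=1).
Smallest to largest: Be²⁺ < Li⁺ < H⁻.

Be²⁺ < Li⁺ < H⁻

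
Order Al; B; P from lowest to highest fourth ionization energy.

Consider each +3 ion: Al³⁺ is the bare [Ne] core; B³⁺ is the bare [He] core; P³⁺ still has 2 valence electrons.
Pulling an electron out of a noble-gas core costs far more than removing a remaining valence electron, so Al and B sit at the high end of IE_4.
Approximate IE_4 values (kJ/mol): Al 11577, B 25026, P 4964.
Overall IE_4 order: P < Al < B.

P < Al < B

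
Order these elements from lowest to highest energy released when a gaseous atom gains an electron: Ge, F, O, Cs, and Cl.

Cs < Ge < O < F < Cl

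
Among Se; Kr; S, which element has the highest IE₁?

Kr

S is in period 3, group 16; Se is in period 4, group 16; Kr is in period 4, group 18.
Removing the outermost electron gets harder across a period and easier down a group.
These span different periods and groups, so the two trends combine.
S > Se: S sits above Se in group 16, so the down-group effect alone puts S higher.
Kr > S: the two effects oppose for this pair; the across-period effect wins (1351 vs 1000 kJ/mol).
Tabulated first ionization energy (kJ/mol): S 1000, Se 941, Kr 1351.
The highest IE₁ among these belongs to Kr.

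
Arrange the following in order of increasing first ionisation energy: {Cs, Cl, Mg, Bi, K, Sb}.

Mg is in period 3, group 2; Cl is in period 3, group 17; K is in period 4, group 1; Sb is in period 5, group 15; Cs is in period 6, group 1; Bi is in period 6, group 15.
IE₁ increases left→right with effective nuclear charge and decreases top→bottom as the valence shell moves farther out.
These span different periods and groups, so the two trends combine.
K > Cs: they share group 1; the group trend gives K the larger value.
Bi > K: the two effects oppose for this pair; the across-period effect wins (703 vs 419 kJ/mol).
Mg > Bi: the two effects oppose for this pair; the down-group effect wins (738 vs 703 kJ/mol).
Sb > Mg: period and group pull opposite ways; the across-period shift dominates (831 vs 738 kJ/mol).
Cl > Sb: both effects reinforce here, so Cl is clearly the higher of the two.
Approximate values (kJ/mol): Mg 738, Cl 1251, K 419, Sb 831, Cs 376, Bi 703.
So from lowest to highest: Cs < K < Bi < Mg < Sb < Cl.

Cs, K, Bi, Mg, Sb, Cl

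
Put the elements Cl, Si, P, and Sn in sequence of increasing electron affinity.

Adding an electron releases more energy for atoms nearer the top right (short of the noble gases).
These span different periods and groups, so the two trends combine.
Sn > P: this pair runs against the simple trend — see the exception note.
Si > Sn: they share group 14; the group trend gives Si the larger value.
Cl > Si: Cl lies to the right of Si in period 3, so the across-period effect alone puts Cl higher.
Note the exception: Sn has a higher electron affinity than P, contrary to the simple trend — adding an electron to P's half-filled np³ subshell costs electron-pairing energy.
Note the exception: Si has a higher electron affinity than P, contrary to the simple trend — adding an electron to P's half-filled 3p³ is unfavourable, so Si (3p²) has the more exothermic EA.
Approximate values (kJ/mol): Si 134, P 72, Cl 349, Sn 107.
So from lowest to highest: P < Sn < Si < Cl.

P, Sn, Si, Cl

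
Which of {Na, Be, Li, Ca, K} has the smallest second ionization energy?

Consider each +1 ion: Na⁺ is the bare [Ne] core; Be⁺ still has 1 valence electron; Li⁺ is the bare [He] core; Ca⁺ still has 1 valence electron; K⁺ is the bare [Ar] core.
Pulling an electron out of a noble-gas core costs far more than removing a remaining valence electron, so K, Na and Li sit at the high end of IE_2.
Valence configurations: Be⁺ [He]2s¹, Ca⁺ [Ar]4s¹.
The numbers (kJ/mol): Na 4562, Be 1757, Li 7298, Ca 1145, K 3052.
Overall IE_2 order: Ca < Be < K < Na < Li.

Ca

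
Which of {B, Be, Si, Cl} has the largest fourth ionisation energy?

The fourth ionization energy removes an electron from the +3 ion. For each element: B³⁺ is the bare [He] core; Be³⁺ is already 1 electron into the core; Si³⁺ still has 1 valence electron; Cl³⁺ still has 4 valence electrons.
Pulling an electron out of a noble-gas core costs far more than removing a remaining valence electron, so Be and B sit at the high end of IE_4.
Valence configurations: Si³⁺ [Ne]3s¹, Cl³⁺ [Ne]3s²3p².
Tabulated IE_4 (kJ/mol): B 25026, Be 21007, Si 4356, Cl 5159.
Overall IE_4 order: Si < Cl < Be < B.

B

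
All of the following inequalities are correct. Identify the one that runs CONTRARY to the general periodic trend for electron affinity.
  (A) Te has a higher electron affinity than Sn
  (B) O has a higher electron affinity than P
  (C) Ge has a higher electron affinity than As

(C)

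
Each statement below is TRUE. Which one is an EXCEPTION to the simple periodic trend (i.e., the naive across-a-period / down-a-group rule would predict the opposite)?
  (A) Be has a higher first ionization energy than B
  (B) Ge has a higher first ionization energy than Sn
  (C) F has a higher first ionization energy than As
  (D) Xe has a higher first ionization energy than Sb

(A)

The general trend: first ionization energy increases across a period and decreases down a group.
(A) Be (period 2, group 2) vs B (period 2, group 13): the stated order contradicts the simple trend.
(B) Ge (period 4, group 14) vs Sn (period 5, group 14): the stated order agrees with the simple trend.
(C) F (period 2, group 17) vs As (period 4, group 15): the stated order agrees with the simple trend.
(D) Xe (period 5, group 18) vs Sb (period 5, group 15): the stated order agrees with the simple trend.
The exception is (A): removing B's lone 2p electron is easier than breaking Be's filled 2s².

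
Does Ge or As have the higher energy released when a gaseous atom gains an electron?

Ge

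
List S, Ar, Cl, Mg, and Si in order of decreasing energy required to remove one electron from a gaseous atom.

Removing the outermost electron gets harder across a period and easier down a group.
All lie in period 3, so first ionization energy increases left to right.
So from highest to lowest: Ar > Cl > S > Si > Mg.

Ar > Cl > S > Si > Mg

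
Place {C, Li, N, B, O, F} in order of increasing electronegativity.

Li, B, C, N, O, F

Li is in period 2, group 1; B is in period 2, group 13; C is in period 2, group 14; N is in period 2, group 15; O is in period 2, group 16; F is in period 2, group 17.
Smaller atoms with higher effective nuclear charge are more electronegative.
All lie in period 2, so electronegativity increases left to right.
So from lowest to highest: Li < B < C < N < O < F.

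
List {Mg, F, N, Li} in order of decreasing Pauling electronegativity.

F > N > Mg > Li

Li is in period 2, group 1; N is in period 2, group 15; F is in period 2, group 17; Mg is in period 3, group 2.
EN rises left→right (higher Z_eff, smaller atoms) and falls top→bottom (larger, more shielded atoms).
Here both period and group differ, so the two effects have to be weighed against each other.
Mg > Li: the two effects oppose for this pair; the across-period effect wins (1.31 vs 0.98).
N > Mg: both effects reinforce here, so N is clearly the higher of the two.
F > N: both are in period 2; the period trend gives F the larger value.
Approximate values (Pauling): Li 0.98, N 3.04, F 3.98, Mg 1.31.
So from highest to lowest: F > N > Mg > Li.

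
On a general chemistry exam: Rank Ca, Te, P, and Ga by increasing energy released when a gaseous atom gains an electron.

Ca < Ga < P < Te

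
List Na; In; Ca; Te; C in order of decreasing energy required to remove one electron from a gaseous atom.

First ionization energy rises across a period (greater Z_eff holds electrons more tightly) and falls down a group (valence electrons are farther from the nucleus).
Neither a single period nor a single group — weigh both effects.
In > Na: the two effects oppose for this pair; the across-period effect wins (558 vs 496 kJ/mol).
Ca > In: the two effects oppose for this pair; the down-group effect wins (590 vs 558 kJ/mol).
Te > Ca: period and group pull opposite ways; the across-period shift dominates (869 vs 590 kJ/mol).
C > Te: the two effects oppose for this pair; the down-group effect wins (1086 vs 869 kJ/mol).
Tabulated first ionization energy (kJ/mol): C 1086, Na 496, Ca 590, In 558, Te 869.
So from highest to lowest: C > Te > Ca > In > Na.

C, Te, Ca, In, Na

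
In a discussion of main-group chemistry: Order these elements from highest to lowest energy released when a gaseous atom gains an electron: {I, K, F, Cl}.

Cl > F > I > K

F is in period 2, group 17; Cl is in period 3, group 17; K is in period 4, group 1; I is in period 5, group 17.
Atoms with high Z_eff and room in the valence shell (especially the halogens) have the most exothermic electron affinities.
Here both period and group differ, so the two effects have to be weighed against each other.
I > K: the two effects oppose for this pair; the across-period effect wins (295 vs 48 kJ/mol).
F > I: F sits above I in group 17, so the down-group effect alone puts F higher.
Cl > F: this pair runs against the simple trend — see the exception note.
Note the exception: Cl has a higher electron affinity than F, contrary to the simple trend — F's small 2p subshell makes the incoming electron feel strong e⁻–e⁻ repulsion, so Cl actually releases more energy on gaining an electron.
Tabulated electron affinity (kJ/mol): F 328, Cl 349, K 48, I 295.
So from highest to lowest: Cl > F > I > K.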